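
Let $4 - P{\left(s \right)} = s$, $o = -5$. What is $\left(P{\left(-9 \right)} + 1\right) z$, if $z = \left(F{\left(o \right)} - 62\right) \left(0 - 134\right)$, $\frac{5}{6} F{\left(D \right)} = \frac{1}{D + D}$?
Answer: $\frac{2913428}{25} \approx 1.1654 \cdot 10^{5}$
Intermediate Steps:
$F{\left(D \right)} = \frac{3}{5 D}$ ($F{\left(D \right)} = \frac{6}{5 \left(D + D\right)} = \frac{6}{5 \cdot 2 D} = \frac{6 \frac{1}{2 D}}{5} = \frac{3}{5 D}$)
$P{\left(s \right)} = 4 - s$
$z = \frac{208102}{25}$ ($z = \left(\frac{3}{5 \left(-5\right)} - 62\right) \left(0 - 134\right) = \left(\frac{3}{5} \left(- \frac{1}{5}\right) - 62\right) \left(-134\right) = \left(- \frac{3}{25} - 62\right) \left(-134\right) = \left(- \frac{1553}{25}\right) \left(-134\right) = \frac{208102}{25} \approx 8324.1$)
$\left(P{\left(-9 \right)} + 1\right) z = \left(\left(4 - -9\right) + 1\right) \frac{208102}{25} = \left(\left(4 + 9\right) + 1\right) \frac{208102}{25} = \left(13 + 1\right) \frac{208102}{25} = 14 \cdot \frac{208102}{25} = \frac{2913428}{25}$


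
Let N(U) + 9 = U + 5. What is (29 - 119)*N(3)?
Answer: 90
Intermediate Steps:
N(U) = -4 + U (N(U) = -9 + (U + 5) = -9 + (5 + U) = -4 + U)
(29 - 119)*N(3) = (29 - 119)*(-4 + 3) = -90*(-1) = 90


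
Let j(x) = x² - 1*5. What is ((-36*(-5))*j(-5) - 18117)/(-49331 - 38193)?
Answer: 14517/87524 ≈ 0.16586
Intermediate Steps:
j(x) = -5 + x² (j(x) = x² - 5 = -5 + x²)
((-36*(-5))*j(-5) - 18117)/(-49331 - 38193) = ((-36*(-5))*(-5 + (-5)²) - 18117)/(-49331 - 38193) = (180*(-5 + 25) - 18117)/(-87524) = (180*20 - 18117)*(-1/87524) = (3600 - 18117)*(-1/87524) = -14517*(-1/87524) = 14517/87524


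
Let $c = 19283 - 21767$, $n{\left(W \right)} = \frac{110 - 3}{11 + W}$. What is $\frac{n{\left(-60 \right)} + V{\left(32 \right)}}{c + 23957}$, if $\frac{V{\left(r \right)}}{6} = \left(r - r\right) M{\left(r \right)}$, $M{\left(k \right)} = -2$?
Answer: $- \frac{107}{1052177} \approx -0.00010169$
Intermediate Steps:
$V{\left(r \right)} = 0$ ($V{\left(r \right)} = 6 \left(r - r\right) \left(-2\right) = 6 \cdot 0 \left(-2\right) = 6 \cdot 0 = 0$)
$n{\left(W \right)} = \frac{107}{11 + W}$
$c = -2484$
$\frac{n{\left(-60 \right)} + V{\left(32 \right)}}{c + 23957} = \frac{\frac{107}{11 - 60} + 0}{-2484 + 23957} = \frac{\frac{107}{-49} + 0}{21473} = \left(107 \left(- \frac{1}{49}\right) + 0\right) \frac{1}{21473} = \left(- \frac{107}{49} + 0\right) \frac{1}{21473} = \left(- \frac{107}{49}\right) \frac{1}{21473} = - \frac{107}{1052177}$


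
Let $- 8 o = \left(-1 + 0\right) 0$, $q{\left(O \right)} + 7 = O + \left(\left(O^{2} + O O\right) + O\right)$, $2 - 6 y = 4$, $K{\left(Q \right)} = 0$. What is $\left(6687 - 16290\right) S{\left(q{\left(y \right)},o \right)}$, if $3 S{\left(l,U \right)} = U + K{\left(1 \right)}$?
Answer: $0$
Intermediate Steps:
$y = - \frac{1}{3}$ ($y = \frac{1}{3} - \frac{2}{3} = - \frac{1}{3} \approx -0.33333$)
$q{\left(O \right)} = -7 + 2 O + 2 O^{2}$ ($q{\left(O \right)} = -7 + \left(O + \left(\left(O^{2} + O O\right) + O\right)\right) = -7 + \left(O + \left(\left(O^{2} + O^{2}\right) + O\right)\right) = -7 + \left(O + \left(2 O^{2} + O\right)\right) = -7 + \left(O + \left(O + 2 O^{2}\right)\right) = -7 + \left(2 O + 2 O^{2}\right) = -7 + 2 O + 2 O^{2}$)
$o = 0$ ($o = - \frac{\left(-1 + 0\right) 0}{8} = - \frac{\left(-1\right) 0}{8} = \left(- \frac{1}{8}\right) 0 = 0$)
$S{\left(l,U \right)} = \frac{U}{3}$ ($S{\left(l,U \right)} = \frac{U + 0}{3} = \frac{U}{3}$)
$\left(6687 - 16290\right) S{\left(q{\left(y \right)},o \right)} = \left(6687 - 16290\right) \frac{1}{3} \cdot 0 = \left(6687 - 16290\right) 0 = \left(-9603\right) 0 = 0$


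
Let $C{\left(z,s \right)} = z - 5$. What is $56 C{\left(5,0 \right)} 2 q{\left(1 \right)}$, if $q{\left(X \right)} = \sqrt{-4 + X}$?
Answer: $0$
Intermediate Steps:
$C{\left(z,s \right)} = -5 + z$ ($C{\left(z,s \right)} = z - 5 = -5 + z$)
$56 C{\left(5,0 \right)} 2 q{\left(1 \right)} = 56 \left(-5 + 5\right) 2 \sqrt{-4 + 1} = 56 \cdot 0 \cdot 2 \sqrt{-3} = 56 \cdot 0 i \sqrt{3} = 0 i \sqrt{3} = 0$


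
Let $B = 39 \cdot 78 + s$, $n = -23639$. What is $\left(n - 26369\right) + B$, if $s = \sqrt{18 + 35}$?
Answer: $-46966 + \sqrt{53} \approx -46959.0$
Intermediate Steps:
$s = \sqrt{53} \approx 7.2801$
$B = 3042 + \sqrt{53}$ ($B = 39 \cdot 78 + \sqrt{53} = 3042 + \sqrt{53} \approx 3049.3$)
$\left(n - 26369\right) + B = \left(-23639 - 26369\right) + \left(3042 + \sqrt{53}\right) = -50008 + \left(3042 + \sqrt{53}\right) = -46966 + \sqrt{53}$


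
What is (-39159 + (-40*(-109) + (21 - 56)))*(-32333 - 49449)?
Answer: 2848794188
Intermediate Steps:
(-39159 + (-40*(-109) + (21 - 56)))*(-32333 - 49449) = (-39159 + (4360 - 35))*(-81782) = (-39159 + 4325)*(-81782) = -34834*(-81782) = 2848794188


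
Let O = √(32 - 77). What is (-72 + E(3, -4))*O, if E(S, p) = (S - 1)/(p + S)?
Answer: -222*I*√5 ≈ -496.41*I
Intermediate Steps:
O = 3*I*√5 (O = √(-45) = 3*I*√5 ≈ 6.7082*I)
E(S, p) = (-1 + S)/(S + p)
(-72 + E(3, -4))*O = (-72 + (-1 + 3)/(3 - 4))*(3*I*√5) = (-72 + 2/(-1))*(3*I*√5) = (-72 - 1*2)*(3*I*√5) = (-72 - 2)*(3*I*√5) = -222*I*√5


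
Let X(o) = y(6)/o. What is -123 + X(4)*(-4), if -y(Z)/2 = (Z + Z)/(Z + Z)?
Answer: -121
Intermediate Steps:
y(Z) = -2 (y(Z) = -2*(Z + Z)/(Z + Z) = -2*2*Z/(2*Z) = -2*2*Z*1/(2*Z) = -2*1 = -2)
X(o) = -2/o
-123 + X(4)*(-4) = -123 - 2/4*(-4) = -123 - 2*¼*(-4) = -123 - ½*(-4) = -123 + 2 = -121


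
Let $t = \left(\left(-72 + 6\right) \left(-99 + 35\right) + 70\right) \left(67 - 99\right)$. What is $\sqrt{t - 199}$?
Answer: $i \sqrt{137607} \approx 370.95 i$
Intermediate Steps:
$t = -137408$ ($t = \left(\left(-66\right) \left(-64\right) + 70\right) \left(-32\right) = \left(4224 + 70\right) \left(-32\right) = 4294 \left(-32\right) = -137408$)
$\sqrt{t - 199} = \sqrt{-137408 - 199} = \sqrt{-137607} = i \sqrt{137607}$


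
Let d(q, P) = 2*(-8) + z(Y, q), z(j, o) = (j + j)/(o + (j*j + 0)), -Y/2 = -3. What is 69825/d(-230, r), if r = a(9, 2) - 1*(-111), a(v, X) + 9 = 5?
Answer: -356475/82 ≈ -4347.3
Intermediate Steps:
Y = 6 (Y = -2*(-3) = 6)
a(v, X) = -4 (a(v, X) = -9 + 5 = -4)
z(j, o) = 2*j/(o + j**2) (z(j, o) = (2*j)/(o + (j**2 + 0)) = (2*j)/(o + j**2) = 2*j/(o + j**2))
r = 107 (r = -4 - 1*(-111) = -4 + 111 = 107)
d(q, P) = -16 + 12/(36 + q) (d(q, P) = 2*(-8) + 2*6/(q + 6**2) = -16 + 2*6/(q + 36) = -16 + 2*6/(36 + q) = -16 + 12/(36 + q))
69825/d(-230, r) = 69825/((4*(-141 - 4*(-230))/(36 - 230))) = 69825/((4*(-141 + 920)/(-194))) = 69825/((4*(-1/194)*779)) = 69825/(-1558/97) = 69825*(-97/1558) = -356475/82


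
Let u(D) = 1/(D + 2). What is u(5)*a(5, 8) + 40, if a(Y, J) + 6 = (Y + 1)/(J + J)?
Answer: 2195/56 ≈ 39.196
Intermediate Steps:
a(Y, J) = -6 + (1 + Y)/(2*J) (a(Y, J) = -6 + (Y + 1)/(J + J) = -6 + (1 + Y)/((2*J)) = -6 + (1 + Y)*(1/(2*J)) = -6 + (1 + Y)/(2*J))
u(D) = 1/(2 + D)
u(5)*a(5, 8) + 40 = ((½)*(1 + 5 - 12*8)/8)/(2 + 5) + 40 = ((½)*(⅛)*(1 + 5 - 96))/7 + 40 = ((½)*(⅛)*(-90))/7 + 40 = (⅐)*(-45/8) + 40 = -45/56 + 40 = 2195/56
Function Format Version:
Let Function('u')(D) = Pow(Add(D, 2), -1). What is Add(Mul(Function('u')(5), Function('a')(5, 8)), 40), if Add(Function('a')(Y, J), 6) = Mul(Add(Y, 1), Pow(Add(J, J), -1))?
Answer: Rational(2195, 56) ≈ 39.196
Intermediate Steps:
Function('a')(Y, J) = Add(-6, Mul(Rational(1, 2), Pow(J, -1), Add(1, Y))) (Function('a')(Y, J) = Add(-6, Mul(Add(Y, 1), Pow(Add(J, J), -1))) = Add(-6, Mul(Add(1, Y), Pow(Mul(2, J), -1))) = Add(-6, Mul(Add(1, Y), Mul(Rational(1, 2), Pow(J, -1)))) = Add(-6, Mul(Rational(1, 2), Pow(J, -1), Add(1, Y))))
Function('u')(D) = Pow(Add(2, D), -1)
Add(Mul(Function('u')(5), Function('a')(5, 8)), 40) = Add(Mul(Pow(Add(2, 5), -1), Mul(Rational(1, 2), Pow(8, -1), Add(1, 5, Mul(-12, 8)))), 40) = Add(Mul(Pow(7, -1), Mul(Rational(1, 2), Rational(1, 8), Add(1, 5, -96))), 40) = Add(Mul(Rational(1, 7), Mul(Rational(1, 2), Rational(1, 8), -90)), 40) = Add(Mul(Rational(1, 7), Rational(-45, 8)), 40) = Add(Rational(-45, 56), 40) = Rational(2195, 56)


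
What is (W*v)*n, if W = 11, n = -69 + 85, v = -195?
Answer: -34320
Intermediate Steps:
n = 16
(W*v)*n = (11*(-195))*16 = -2145*16 = -34320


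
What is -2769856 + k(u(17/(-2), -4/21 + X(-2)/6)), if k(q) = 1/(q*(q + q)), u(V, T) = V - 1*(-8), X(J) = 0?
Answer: -2769854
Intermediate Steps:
u(V, T) = 8 + V (u(V, T) = V + 8 = 8 + V)
k(q) = 1/(2*q²) (k(q) = 1/(q*(2*q)) = 1/(2*q²))
-2769856 + k(u(17/(-2), -4/21 + X(-2)/6)) = -2769856 + 1/(2*(8 + 17/(-2))²) = -2769856 + 1/(2*(8 + 17*(-½))²) = -2769856 + 1/(2*(8 - 17/2)²) = -2769856 + 1/(2*(-½)²) = -2769856 + (½)*4 = -2769856 + 2 = -2769854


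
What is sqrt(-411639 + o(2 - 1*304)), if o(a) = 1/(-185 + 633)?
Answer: I*sqrt(1290899897)/56 ≈ 641.59*I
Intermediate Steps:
o(a) = 1/448
sqrt(-411639 + o(2 - 1*304)) = sqrt(-411639 + 1/448) = sqrt(-184414271/448) = I*sqrt(1290899897)/56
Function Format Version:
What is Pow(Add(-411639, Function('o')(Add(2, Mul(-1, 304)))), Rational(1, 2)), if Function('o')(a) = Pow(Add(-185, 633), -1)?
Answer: Mul(Rational(1, 56), I, Pow(1290899897, Rational(1, 2))) ≈ Mul(641.59, I)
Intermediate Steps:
Function('o')(a) = Rational(1, 448) (Function('o')(a) = Pow(448, -1) = Rational(1, 448))
Pow(Add(-411639, Function('o')(Add(2, Mul(-1, 304)))), Rational(1, 2)) = Pow(Add(-411639, Rational(1, 448)), Rational(1, 2)) = Pow(Rational(-184414271, 448), Rational(1, 2)) = Mul(Rational(1, 56), I, Pow(1290899897, Rational(1, 2)))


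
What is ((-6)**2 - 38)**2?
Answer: 4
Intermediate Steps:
((-6)**2 - 38)**2 = (36 - 38)**2 = (-2)**2 = 4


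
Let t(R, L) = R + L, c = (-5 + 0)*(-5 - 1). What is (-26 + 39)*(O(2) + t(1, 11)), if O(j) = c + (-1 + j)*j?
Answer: 572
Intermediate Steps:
c = 30 (c = -5*(-6) = 30)
O(j) = 30 + j*(-1 + j) (O(j) = 30 + (-1 + j)*j = 30 + j*(-1 + j))
t(R, L) = L + R
(-26 + 39)*(O(2) + t(1, 11)) = (-26 + 39)*((30 + 2**2 - 1*2) + (11 + 1)) = 13*((30 + 4 - 2) + 12) = 13*(32 + 12) = 13*44 = 572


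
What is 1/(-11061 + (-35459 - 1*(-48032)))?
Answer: 1/1512 ≈ 0.00066138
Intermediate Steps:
1/(-11061 + (-35459 - 1*(-48032))) = 1/(-11061 + (-35459 + 48032)) = 1/(-11061 + 12573) = 1/1512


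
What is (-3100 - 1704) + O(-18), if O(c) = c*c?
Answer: -4480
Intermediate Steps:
O(c) = c**2
(-3100 - 1704) + O(-18) = (-3100 - 1704) + (-18)**2 = -4804 + 324 = -4480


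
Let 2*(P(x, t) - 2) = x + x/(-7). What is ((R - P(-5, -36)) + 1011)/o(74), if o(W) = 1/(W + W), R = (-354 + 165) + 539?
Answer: 1410144/7 ≈ 2.0145e+5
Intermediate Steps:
P(x, t) = 2 + 3*x/7 (P(x, t) = 2 + (x + x/(-7))/2 = 2 + (x + x*(-⅐))/2 = 2 + (x - x/7)/2 = 2 + (6*x/7)/2 = 2 + 3*x/7)
R = 350 (R = -189 + 539 = 350)
o(W) = 1/(2*W)
((R - P(-5, -36)) + 1011)/o(74) = ((350 - (2 + (3/7)*(-5))) + 1011)/(((½)/74)) = ((350 - (2 - 15/7)) + 1011)/(((½)*(1/74))) = ((350 - 1*(-⅐)) + 1011)/(1/148) = ((350 + ⅐) + 1011)*148 = (2451/7 + 1011)*148 = (9528/7)*148 = 1410144/7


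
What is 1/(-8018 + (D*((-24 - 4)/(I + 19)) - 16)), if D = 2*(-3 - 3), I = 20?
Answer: -13/104330 ≈ -0.00012460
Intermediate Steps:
D = -12 (D = 2*(-6) = -12)
1/(-8018 + (D*((-24 - 4)/(I + 19)) - 16)) = 1/(-8018 + (-12*(-24 - 4)/(20 + 19) - 16)) = 1/(-8018 + (-(-336)/39 - 16)) = 1/(-8018 + (-12*(-28/39) - 16)) = 1/(-8018 + (112/13 - 16)) = 1/(-8018 - 96/13) = 1/(-104330/13) = -13/104330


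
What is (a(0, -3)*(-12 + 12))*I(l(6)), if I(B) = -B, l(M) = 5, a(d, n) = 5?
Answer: 0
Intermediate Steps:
(a(0, -3)*(-12 + 12))*I(l(6)) = (5*(-12 + 12))*(-1*5) = (5*0)*(-5) = 0*(-5) = 0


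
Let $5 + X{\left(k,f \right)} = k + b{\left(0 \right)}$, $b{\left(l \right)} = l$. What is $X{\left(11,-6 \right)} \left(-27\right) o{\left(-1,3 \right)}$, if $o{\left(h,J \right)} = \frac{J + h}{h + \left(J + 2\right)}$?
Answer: $-81$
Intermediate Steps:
$o{\left(h,J \right)} = \frac{J + h}{2 + J + h}$ ($o{\left(h,J \right)} = \frac{J + h}{h + \left(2 + J\right)} = \frac{J + h}{2 + J + h}$)
$X{\left(k,f \right)} = -5 + k$ ($X{\left(k,f \right)} = -5 + \left(k + 0\right) = -5 + k$)
$X{\left(11,-6 \right)} \left(-27\right) o{\left(-1,3 \right)} = \left(-5 + 11\right) \left(-27\right) \frac{3 - 1}{2 + 3 - 1} = 6 \left(-27\right) \frac{1}{4} \cdot 2 = - 162 \cdot \frac{1}{4} \cdot 2 = \left(-162\right) \frac{1}{2} = -81$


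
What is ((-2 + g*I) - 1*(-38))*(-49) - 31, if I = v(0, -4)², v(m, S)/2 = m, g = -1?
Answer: -1795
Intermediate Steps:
v(m, S) = 2*m
I = 0 (I = (2*0)² = 0² = 0)
((-2 + g*I) - 1*(-38))*(-49) - 31 = ((-2 - 1*0) - 1*(-38))*(-49) - 31 = ((-2 + 0) + 38)*(-49) - 31 = (-2 + 38)*(-49) - 31 = 36*(-49) - 31 = -1764 - 31 = -1795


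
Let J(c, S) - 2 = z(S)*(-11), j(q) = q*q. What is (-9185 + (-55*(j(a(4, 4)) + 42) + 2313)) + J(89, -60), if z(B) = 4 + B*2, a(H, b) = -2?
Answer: -8124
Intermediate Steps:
z(B) = 4 + 2*B
j(q) = q²
J(c, S) = -42 - 22*S (J(c, S) = 2 + (4 + 2*S)*(-11) = 2 + (-44 - 22*S) = -42 - 22*S)
(-9185 + (-55*(j(a(4, 4)) + 42) + 2313)) + J(89, -60) = (-9185 + (-55*((-2)² + 42) + 2313)) + (-42 - 22*(-60)) = (-9185 + (-55*(4 + 42) + 2313)) + (-42 + 1320) = (-9185 + (-55*46 + 2313)) + 1278 = (-9185 + (-2530 + 2313)) + 1278 = (-9185 - 217) + 1278 = -9402 + 1278 = -8124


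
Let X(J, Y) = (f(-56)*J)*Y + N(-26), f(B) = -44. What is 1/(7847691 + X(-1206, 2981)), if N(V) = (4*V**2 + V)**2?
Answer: 1/173203159 ≈ 5.7736e-9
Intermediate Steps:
N(V) = (V + 4*V**2)**2
X(J, Y) = 7171684 - 44*J*Y (X(J, Y) = (-44*J)*Y + (-26)**2*(1 + 4*(-26))**2 = -44*J*Y + 676*(1 - 104)**2 = -44*J*Y + 676*(-103)**2 = -44*J*Y + 676*10609 = -44*J*Y + 7171684 = 7171684 - 44*J*Y)
1/(7847691 + X(-1206, 2981)) = 1/(7847691 + (7171684 - 44*(-1206)*2981)) = 1/(7847691 + (7171684 + 158183784)) = 1/(7847691 + 165355468) = 1/173203159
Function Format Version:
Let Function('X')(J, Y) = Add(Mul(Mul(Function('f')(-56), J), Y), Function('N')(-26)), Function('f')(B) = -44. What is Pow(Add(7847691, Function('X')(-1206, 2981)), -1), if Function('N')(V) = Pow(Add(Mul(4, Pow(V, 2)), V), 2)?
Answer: Rational(1, 173203159) ≈ 5.7736e-9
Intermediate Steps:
Function('N')(V) = Pow(Add(V, Mul(4, Pow(V, 2))), 2)
Function('X')(J, Y) = Add(7171684, Mul(-44, J, Y)) (Function('X')(J, Y) = Add(Mul(Mul(-44, J), Y), Mul(Pow(-26, 2), Pow(Add(1, Mul(4, -26)), 2))) = Add(Mul(-44, J, Y), Mul(676, Pow(Add(1, -104), 2))) = Add(Mul(-44, J, Y), Mul(676, Pow(-103, 2))) = Add(Mul(-44, J, Y), Mul(676, 10609)) = Add(Mul(-44, J, Y), 7171684) = Add(7171684, Mul(-44, J, Y)))
Pow(Add(7847691, Function('X')(-1206, 2981)), -1) = Pow(Add(7847691, Add(7171684, Mul(-44, -1206, 2981))), -1) = Pow(Add(7847691, Add(7171684, 158183784)), -1) = Pow(Add(7847691, 165355468), -1) = Pow(173203159, -1) = Rational(1, 173203159)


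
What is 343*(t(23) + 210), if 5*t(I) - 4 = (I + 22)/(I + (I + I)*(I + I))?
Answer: 257770331/3565 ≈ 72306.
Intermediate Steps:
t(I) = 4/5 + (22 + I)/(5*(I + 4*I**2)) (t(I) = 4/5 + ((I + 22)/(I + (I + I)*(I + I)))/5 = 4/5 + ((22 + I)/(I + (2*I)*(2*I)))/5 = 4/5 + ((22 + I)/(I + 4*I**2))/5 = 4/5 + (22 + I)/(5*(I + 4*I**2)))
343*(t(23) + 210) = 343*((1/5)*(22 + 5*23 + 16*23**2)/(23*(1 + 4*23)) + 210) = 343*((1/5)*(1/23)*(22 + 115 + 16*529)/(1 + 92) + 210) = 343*((1/5)*(1/23)*(22 + 115 + 8464)/93 + 210) = 343*((1/5)*(1/23)*(1/93)*8601 + 210) = 343*(2867/3565 + 210) = 343*(751517/3565) = 257770331/3565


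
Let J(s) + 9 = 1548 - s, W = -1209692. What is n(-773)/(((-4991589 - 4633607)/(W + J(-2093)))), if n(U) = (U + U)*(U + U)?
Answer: 720655825740/2406299 ≈ 2.9949e+5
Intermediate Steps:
J(s) = 1539 - s (J(s) = -9 + (1548 - s) = 1539 - s)
n(U) = 4*U**2 (n(U) = (2*U)*(2*U) = 4*U**2)
n(-773)/(((-4991589 - 4633607)/(W + J(-2093)))) = (4*(-773)**2)/(((-4991589 - 4633607)/(-1209692 + (1539 - 1*(-2093))))) = (4*597529)/((-9625196/(-1209692 + (1539 + 2093)))) = 2390116/((-9625196/(-1209692 + 3632))) = 2390116/((-9625196/(-1206060))) = 2390116/((-9625196*(-1/1206060))) = 2390116/(2406299/301515) = 2390116*(301515/2406299) = 720655825740/2406299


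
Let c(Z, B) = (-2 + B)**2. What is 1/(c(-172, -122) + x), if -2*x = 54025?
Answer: -2/23273 ≈ -8.5937e-5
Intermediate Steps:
x = -54025/2 (x = -1/2*54025 = -54025/2 ≈ -27013.)
1/(c(-172, -122) + x) = 1/((-2 - 122)**2 - 54025/2) = 1/((-124)**2 - 54025/2) = 1/(15376 - 54025/2) = 1/(-23273/2) = -2/23273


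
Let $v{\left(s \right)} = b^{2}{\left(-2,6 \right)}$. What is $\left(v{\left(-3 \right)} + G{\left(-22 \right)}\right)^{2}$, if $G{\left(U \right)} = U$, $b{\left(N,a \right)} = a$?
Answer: $196$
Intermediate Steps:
$v{\left(s \right)} = 36$ ($v{\left(s \right)} = 6^{2} = 36$)
$\left(v{\left(-3 \right)} + G{\left(-22 \right)}\right)^{2} = \left(36 - 22\right)^{2} = 14^{2} = 196$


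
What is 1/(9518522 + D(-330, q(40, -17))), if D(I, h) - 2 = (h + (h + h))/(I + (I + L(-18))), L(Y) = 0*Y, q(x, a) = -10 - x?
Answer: 22/209407533 ≈ 1.0506e-7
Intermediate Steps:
L(Y) = 0
D(I, h) = 2 + 3*h/(2*I) (D(I, h) = 2 + (h + (h + h))/(I + (I + 0)) = 2 + (h + 2*h)/(I + I) = 2 + (3*h)/((2*I)) = 2 + (3*h)*(1/(2*I)) = 2 + 3*h/(2*I))
1/(9518522 + D(-330, q(40, -17))) = 1/(9518522 + (2 + (3/2)*(-10 - 1*40)/(-330))) = 1/(9518522 + (2 + (3/2)*(-10 - 40)*(-1/330))) = 1/(9518522 + (2 + (3/2)*(-50)*(-1/330))) = 1/(9518522 + (2 + 5/22)) = 1/(9518522 + 49/22) = 1/(209407533/22) = 22/209407533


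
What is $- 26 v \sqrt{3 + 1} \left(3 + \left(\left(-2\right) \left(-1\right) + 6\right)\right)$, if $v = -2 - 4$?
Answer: $3432$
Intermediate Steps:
$v = -6$ ($v = -2 - 4 = -6$)
$- 26 v \sqrt{3 + 1} \left(3 + \left(\left(-2\right) \left(-1\right) + 6\right)\right) = \left(-26\right) \left(-6\right) \sqrt{3 + 1} \left(3 + \left(\left(-2\right) \left(-1\right) + 6\right)\right) = 156 \sqrt{4} \left(3 + \left(2 + 6\right)\right) = 156 \cdot 2 \left(3 + 8\right) = 156 \cdot 2 \cdot 11 = 156 \cdot 22 = 3432$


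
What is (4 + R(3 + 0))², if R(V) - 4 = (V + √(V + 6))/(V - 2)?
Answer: 196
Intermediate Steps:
R(V) = 4 + (V + √(6 + V))/(-2 + V) (R(V) = 4 + (V + √(V + 6))/(V - 2) = 4 + (V + √(6 + V))/(-2 + V))
(4 + R(3 + 0))² = (4 + (-8 + √(6 + (3 + 0)) + 5*(3 + 0))/(-2 + (3 + 0)))² = (4 + (-8 + √(6 + 3) + 5*3)/(-2 + 3))² = (4 + (-8 + √9 + 15)/1)² = (4 + 1*(-8 + 3 + 15))² = (4 + 1*10)² = (4 + 10)² = 14² = 196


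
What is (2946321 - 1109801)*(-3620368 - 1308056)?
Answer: -9051149244480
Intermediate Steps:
(2946321 - 1109801)*(-3620368 - 1308056) = 1836520*(-4928424) = -9051149244480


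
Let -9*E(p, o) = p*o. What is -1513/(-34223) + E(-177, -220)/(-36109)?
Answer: 608113291/3707274921 ≈ 0.16403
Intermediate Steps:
E(p, o) = -o*p/9 (E(p, o) = -p*o/9 = -o*p/9)
-1513/(-34223) + E(-177, -220)/(-36109) = -1513/(-34223) - 1/9*(-220)*(-177)/(-36109) = -1513*(-1/34223) - 12980/3*(-1/36109) = 1513/34223 + 12980/108327 = 608113291/3707274921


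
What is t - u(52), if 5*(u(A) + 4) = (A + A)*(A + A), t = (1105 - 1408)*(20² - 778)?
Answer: 561874/5 ≈ 1.1237e+5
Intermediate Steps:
t = 114534 (t = -303*(400 - 778) = -303*(-378) = 114534)
u(A) = -4 + 4*A²/5 (u(A) = -4 + ((A + A)*(A + A))/5 = -4 + ((2*A)*(2*A))/5 = -4 + (4*A²)/5 = -4 + 4*A²/5)
t - u(52) = 114534 - (-4 + (⅘)*52²) = 114534 - (-4 + (⅘)*2704) = 114534 - (-4 + 10816/5) = 114534 - 1*10796/5 = 114534 - 10796/5 = 561874/5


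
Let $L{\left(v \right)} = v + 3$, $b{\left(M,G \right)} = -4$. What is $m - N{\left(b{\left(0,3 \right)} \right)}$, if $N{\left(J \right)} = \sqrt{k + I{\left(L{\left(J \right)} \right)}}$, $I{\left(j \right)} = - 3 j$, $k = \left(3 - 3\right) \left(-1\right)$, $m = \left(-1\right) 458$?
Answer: $-458 - \sqrt{3} \approx -459.73$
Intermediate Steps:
$L{\left(v \right)} = 3 + v$
$m = -458$
$k = 0$ ($k = 0 \left(-1\right) = 0$)
$N{\left(J \right)} = \sqrt{-9 - 3 J}$ ($N{\left(J \right)} = \sqrt{0 - 3 \left(3 + J\right)} = \sqrt{0 - \left(9 + 3 J\right)} = \sqrt{-9 - 3 J}$)
$m - N{\left(b{\left(0,3 \right)} \right)} = -458 - \sqrt{-9 - -12} = -458 - \sqrt{-9 + 12} = -458 - \sqrt{3}$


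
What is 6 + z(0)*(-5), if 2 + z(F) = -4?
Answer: 36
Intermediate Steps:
z(F) = -6 (z(F) = -2 - 4 = -6)
6 + z(0)*(-5) = 6 - 6*(-5) = 6 + 30 = 36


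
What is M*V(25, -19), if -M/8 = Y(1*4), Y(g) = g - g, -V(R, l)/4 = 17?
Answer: 0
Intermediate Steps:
V(R, l) = -68 (V(R, l) = -4*17 = -68)
Y(g) = 0
M = 0 (M = -8*0 = 0)
M*V(25, -19) = 0*(-68) = 0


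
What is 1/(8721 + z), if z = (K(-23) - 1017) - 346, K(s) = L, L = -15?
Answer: 1/7343 ≈ 0.00013618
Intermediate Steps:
K(s) = -15
z = -1378 (z = (-15 - 1017) - 346 = -1032 - 346 = -1378)
1/(8721 + z) = 1/(8721 - 1378) = 1/7343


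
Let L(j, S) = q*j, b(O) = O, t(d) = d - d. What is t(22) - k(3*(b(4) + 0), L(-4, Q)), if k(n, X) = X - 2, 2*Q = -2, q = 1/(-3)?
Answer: ⅔ ≈ 0.66667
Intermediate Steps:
t(d) = 0
q = -⅓ ≈ -0.33333
Q = -1 (Q = (½)*(-2) = -1)
L(j, S) = -j/3
k(n, X) = -2 + X
t(22) - k(3*(b(4) + 0), L(-4, Q)) = 0 - (-2 - ⅓*(-4)) = 0 - (-2 + 4/3) = 0 - 1*(-⅔) = 0 + ⅔ = ⅔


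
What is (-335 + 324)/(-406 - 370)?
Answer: 11/776 ≈ 0.014175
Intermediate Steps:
(-335 + 324)/(-406 - 370) = -11/(-776) = -11*(-1/776) = 11/776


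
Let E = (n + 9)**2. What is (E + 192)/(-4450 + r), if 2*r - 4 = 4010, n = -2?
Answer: -241/2443 ≈ -0.098649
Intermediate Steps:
r = 2007 (r = 2 + (1/2)*4010 = 2 + 2005 = 2007)
E = 49 (E = (-2 + 9)**2 = 7**2 = 49)
(E + 192)/(-4450 + r) = (49 + 192)/(-4450 + 2007) = 241/(-2443) = 241*(-1/2443) = -241/2443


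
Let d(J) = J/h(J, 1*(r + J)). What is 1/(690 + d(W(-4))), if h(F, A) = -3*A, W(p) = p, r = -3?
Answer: 21/14486 ≈ 0.0014497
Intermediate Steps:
d(J) = J/(9 - 3*J) (d(J) = J/((-3*(-3 + J))) = J/(9 - 3*J))
1/(690 + d(W(-4))) = 1/(690 + (⅓)*(-4)/(3 - 1*(-4))) = 1/(690 + (⅓)*(-4)/(3 + 4)) = 1/(690 + (⅓)*(-4)/7) = 1/(690 + (⅓)*(-4)*(⅐)) = 1/(690 - 4/21) = 1/(14486/21) = 21/14486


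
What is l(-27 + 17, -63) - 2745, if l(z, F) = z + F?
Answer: -2818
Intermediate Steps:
l(z, F) = F + z
l(-27 + 17, -63) - 2745 = (-63 + (-27 + 17)) - 2745 = (-63 - 10) - 2745 = -73 - 2745 = -2818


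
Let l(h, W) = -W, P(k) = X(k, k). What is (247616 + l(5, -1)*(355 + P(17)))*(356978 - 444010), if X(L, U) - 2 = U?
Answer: -21583065680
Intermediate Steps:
X(L, U) = 2 + U
P(k) = 2 + k
(247616 + l(5, -1)*(355 + P(17)))*(356978 - 444010) = (247616 + (-1*(-1))*(355 + (2 + 17)))*(356978 - 444010) = (247616 + 1*(355 + 19))*(-87032) = (247616 + 1*374)*(-87032) = (247616 + 374)*(-87032) = 247990*(-87032) = -21583065680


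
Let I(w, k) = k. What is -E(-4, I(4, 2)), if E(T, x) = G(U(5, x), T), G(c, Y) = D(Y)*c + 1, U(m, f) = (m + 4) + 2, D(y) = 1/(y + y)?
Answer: 3/8 ≈ 0.37500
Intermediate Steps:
D(y) = 1/(2*y)
U(m, f) = 6 + m (U(m, f) = (4 + m) + 2 = 6 + m)
G(c, Y) = 1 + c/(2*Y) (G(c, Y) = (1/(2*Y))*c + 1 = c/(2*Y) + 1 = 1 + c/(2*Y))
E(T, x) = (11/2 + T)/T (E(T, x) = (T + (6 + 5)/2)/T = (T + (½)*11)/T = (T + 11/2)/T = (11/2 + T)/T)
-E(-4, I(4, 2)) = -(11/2 - 4)/(-4) = -(-1)*3/(4*2) = -1*(-3/8) = 3/8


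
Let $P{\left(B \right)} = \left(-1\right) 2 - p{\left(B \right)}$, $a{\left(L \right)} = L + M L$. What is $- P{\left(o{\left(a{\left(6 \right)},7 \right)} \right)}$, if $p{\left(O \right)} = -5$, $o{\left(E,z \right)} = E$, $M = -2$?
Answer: $-3$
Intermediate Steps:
$a{\left(L \right)} = - L$ ($a{\left(L \right)} = L - 2 L = - L$)
$P{\left(B \right)} = 3$ ($P{\left(B \right)} = \left(-1\right) 2 - -5 = -2 + 5 = 3$)
$- P{\left(o{\left(a{\left(6 \right)},7 \right)} \right)} = \left(-1\right) 3 = -3$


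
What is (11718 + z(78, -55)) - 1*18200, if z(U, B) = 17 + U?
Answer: -6387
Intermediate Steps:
(11718 + z(78, -55)) - 1*18200 = (11718 + (17 + 78)) - 1*18200 = (11718 + 95) - 18200 = 11813 - 18200 = -6387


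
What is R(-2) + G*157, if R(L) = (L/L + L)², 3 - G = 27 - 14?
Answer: -1569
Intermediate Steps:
G = -10 (G = 3 - (27 - 14) = 3 - 1*13 = 3 - 13 = -10)
R(L) = (1 + L)²
R(-2) + G*157 = (1 - 2)² - 10*157 = (-1)² - 1570 = 1 - 1570 = -1569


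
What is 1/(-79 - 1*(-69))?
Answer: -⅒ ≈ -0.10000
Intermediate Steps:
1/(-79 - 1*(-69)) = 1/(-79 + 69) = 1/(-10) = -⅒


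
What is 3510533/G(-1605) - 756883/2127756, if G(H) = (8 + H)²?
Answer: 5539196438801/5426648052204 ≈ 1.0207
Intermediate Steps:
3510533/G(-1605) - 756883/2127756 = 3510533/((8 - 1605)²) - 756883/2127756 = 3510533/((-1597)²) - 756883*1/2127756 = 3510533/2550409 - 756883/2127756 = 5539196438801/5426648052204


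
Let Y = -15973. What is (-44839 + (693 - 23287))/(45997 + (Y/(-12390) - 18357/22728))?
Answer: -3164854567560/2158814518559 ≈ -1.4660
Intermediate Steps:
(-44839 + (693 - 23287))/(45997 + (Y/(-12390) - 18357/22728)) = (-44839 + (693 - 23287))/(45997 + (-15973/(-12390) - 18357/22728)) = (-44839 - 22594)/(45997 + (-15973*(-1/12390) - 18357*1/22728)) = -67433/(45997 + (15973/12390 - 6119/7576)) = -67433/(45997 + 22598519/46933320) = -67433/2158814518559/46933320 = -67433*46933320/2158814518559 = -3164854567560/2158814518559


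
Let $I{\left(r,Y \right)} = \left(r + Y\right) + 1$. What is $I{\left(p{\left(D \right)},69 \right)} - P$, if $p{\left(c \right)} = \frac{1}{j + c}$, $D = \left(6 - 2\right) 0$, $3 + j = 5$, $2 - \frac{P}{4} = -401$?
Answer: $- \frac{3083}{2} \approx -1541.5$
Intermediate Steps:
$P = 1612$ ($P = 8 - -1604 = 8 + 1604 = 1612$)
$j = 2$ ($j = -3 + 5 = 2$)
$D = 0$ ($D = 4 \cdot 0 = 0$)
$p{\left(c \right)} = \frac{1}{2 + c}$
$I{\left(r,Y \right)} = 1 + Y + r$ ($I{\left(r,Y \right)} = \left(Y + r\right) + 1 = 1 + Y + r$)
$I{\left(p{\left(D \right)},69 \right)} - P = \left(1 + 69 + \frac{1}{2 + 0}\right) - 1612 = \left(1 + 69 + \frac{1}{2}\right) - 1612 = \frac{141}{2} - 1612 = - \frac{3083}{2}$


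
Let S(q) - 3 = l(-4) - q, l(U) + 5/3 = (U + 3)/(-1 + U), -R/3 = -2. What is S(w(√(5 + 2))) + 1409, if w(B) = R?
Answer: 21068/15 ≈ 1404.5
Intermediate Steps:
R = 6 (R = -3*(-2) = 6)
l(U) = -5/3 + (3 + U)/(-1 + U) (l(U) = -5/3 + (U + 3)/(-1 + U) = -5/3 + (3 + U)/(-1 + U))
w(B) = 6
S(q) = 23/15 - q (S(q) = 3 + (2*(7 - 1*(-4))/(3*(-1 - 4)) - q) = 3 + ((⅔)*(7 + 4)/(-5) - q) = 3 + ((⅔)*(-⅕)*11 - q) = 3 + (-22/15 - q) = 23/15 - q)
S(w(√(5 + 2))) + 1409 = (23/15 - 1*6) + 1409 = (23/15 - 6) + 1409 = -67/15 + 1409 = 21068/15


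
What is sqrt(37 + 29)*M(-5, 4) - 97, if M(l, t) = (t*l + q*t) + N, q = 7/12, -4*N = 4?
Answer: -97 - 56*sqrt(66)/3 ≈ -248.65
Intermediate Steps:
N = -1 (N = -1/4*4 = -1)
q = 7/12 (q = 7*(1/12) = 7/12 ≈ 0.58333)
M(l, t) = -1 + 7*t/12 + l*t (M(l, t) = (t*l + 7*t/12) - 1 = (l*t + 7*t/12) - 1 = (7*t/12 + l*t) - 1 = -1 + 7*t/12 + l*t)
sqrt(37 + 29)*M(-5, 4) - 97 = sqrt(37 + 29)*(-1 + (7/12)*4 - 5*4) - 97 = sqrt(66)*(-1 + 7/3 - 20) - 97 = sqrt(66)*(-56/3) - 97 = -56*sqrt(66)/3 - 97 = -97 - 56*sqrt(66)/3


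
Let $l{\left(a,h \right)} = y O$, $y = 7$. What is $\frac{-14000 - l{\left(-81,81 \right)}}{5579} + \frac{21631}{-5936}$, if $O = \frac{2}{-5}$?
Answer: $- \frac{145547663}{23654960} \approx -6.1529$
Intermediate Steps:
$O = - \frac{2}{5}$ ($O = 2 \left(- \frac{1}{5}\right) = - \frac{2}{5} \approx -0.4$)
$l{\left(a,h \right)} = - \frac{14}{5}$ ($l{\left(a,h \right)} = 7 \left(- \frac{2}{5}\right) = - \frac{14}{5}$)
$\frac{-14000 - l{\left(-81,81 \right)}}{5579} + \frac{21631}{-5936} = \frac{-14000 - - \frac{14}{5}}{5579} + \frac{21631}{-5936} = \left(-14000 + \frac{14}{5}\right) \frac{1}{5579} + 21631 \left(- \frac{1}{5936}\right) = \left(- \frac{69986}{5}\right) \frac{1}{5579} - \frac{21631}{5936} = - \frac{9998}{3985} - \frac{21631}{5936} = - \frac{145547663}{23654960}$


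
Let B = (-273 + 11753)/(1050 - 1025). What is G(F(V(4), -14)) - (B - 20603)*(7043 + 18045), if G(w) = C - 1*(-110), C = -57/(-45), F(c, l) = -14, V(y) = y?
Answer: 1516103297/3 ≈ 5.0537e+8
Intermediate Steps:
C = 19/15 (C = -57*(-1/45) = 19/15 ≈ 1.2667)
G(w) = 1669/15 (G(w) = 19/15 - 1*(-110) = 19/15 + 110 = 1669/15)
B = 2296/5 (B = 11480/25 = 11480*(1/25) = 2296/5 ≈ 459.20)
G(F(V(4), -14)) - (B - 20603)*(7043 + 18045) = 1669/15 - (2296/5 - 20603)*(7043 + 18045) = 1669/15 - (-100719)*25088/5 = 1669/15 - 1*(-2526838272/5) = 1669/15 + 2526838272/5 = 1516103297/3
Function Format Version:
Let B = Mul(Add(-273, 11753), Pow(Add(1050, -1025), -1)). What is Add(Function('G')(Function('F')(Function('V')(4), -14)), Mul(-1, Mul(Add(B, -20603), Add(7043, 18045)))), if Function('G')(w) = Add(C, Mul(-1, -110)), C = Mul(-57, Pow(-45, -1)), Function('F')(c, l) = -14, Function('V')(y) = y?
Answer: Rational(1516103297, 3) ≈ 5.0537e+8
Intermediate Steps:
C = Rational(19, 15) (C = Mul(-57, Rational(-1, 45)) = Rational(19, 15) ≈ 1.2667)
Function('G')(w) = Rational(1669, 15) (Function('G')(w) = Add(Rational(19, 15), Mul(-1, -110)) = Add(Rational(19, 15), 110) = Rational(1669, 15))
B = Rational(2296, 5) (B = Mul(11480, Pow(25, -1)) = Mul(11480, Rational(1, 25)) = Rational(2296, 5) ≈ 459.20)
Add(Function('G')(Function('F')(Function('V')(4), -14)), Mul(-1, Mul(Add(B, -20603), Add(7043, 18045)))) = Add(Rational(1669, 15), Mul(-1, Mul(Add(Rational(2296, 5), -20603), Add(7043, 18045)))) = Add(Rational(1669, 15), Mul(-1, Mul(Rational(-100719, 5), 25088))) = Add(Rational(1669, 15), Mul(-1, Rational(-2526838272, 5))) = Add(Rational(1669, 15), Rational(2526838272, 5)) = Rational(1516103297, 3)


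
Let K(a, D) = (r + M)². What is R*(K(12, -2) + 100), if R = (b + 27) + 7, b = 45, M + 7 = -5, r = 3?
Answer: 14299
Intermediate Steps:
M = -12 (M = -7 - 5 = -12)
R = 79 (R = (45 + 27) + 7 = 72 + 7 = 79)
K(a, D) = 81 (K(a, D) = (3 - 12)² = (-9)² = 81)
R*(K(12, -2) + 100) = 79*(81 + 100) = 79*181 = 14299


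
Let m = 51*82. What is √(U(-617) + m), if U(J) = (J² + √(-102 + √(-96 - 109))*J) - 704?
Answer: √(384167 - 617*√(-102 + I*√205)) ≈ 619.48 - 5.042*I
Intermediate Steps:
m = 4182
U(J) = -704 + J² + J*√(-102 + I*√205) (U(J) = (J² + √(-102 + √(-205))*J) - 704 = (J² + √(-102 + I*√205)*J) - 704 = (J² + J*√(-102 + I*√205)) - 704 = -704 + J² + J*√(-102 + I*√205))
√(U(-617) + m) = √((-704 + (-617)² - 617*√(-102 + I*√205)) + 4182) = √((-704 + 380689 - 617*√(-102 + I*√205)) + 4182) = √((379985 - 617*√(-102 + I*√205)) + 4182) = √(384167 - 617*√(-102 + I*√205))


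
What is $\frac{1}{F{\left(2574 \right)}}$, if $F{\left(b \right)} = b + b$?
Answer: $\frac{1}{5148} \approx 0.00019425$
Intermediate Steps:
$F{\left(b \right)} = 2 b$
$\frac{1}{F{\left(2574 \right)}} = \frac{1}{2 \cdot 2574} = \frac{1}{5148}$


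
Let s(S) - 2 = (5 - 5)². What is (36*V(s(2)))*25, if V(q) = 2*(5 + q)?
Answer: 12600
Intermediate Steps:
s(S) = 2 (s(S) = 2 + (5 - 5)² = 2 + 0² = 2 + 0 = 2)
V(q) = 10 + 2*q
(36*V(s(2)))*25 = (36*(10 + 2*2))*25 = (36*(10 + 4))*25 = (36*14)*25 = 504*25 = 12600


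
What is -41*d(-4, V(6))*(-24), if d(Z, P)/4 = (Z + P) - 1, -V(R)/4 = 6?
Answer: -114144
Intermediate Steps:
V(R) = -24 (V(R) = -4*6 = -24)
d(Z, P) = -4 + 4*P + 4*Z (d(Z, P) = 4*((Z + P) - 1) = 4*((P + Z) - 1) = 4*(-1 + P + Z) = -4 + 4*P + 4*Z)
-41*d(-4, V(6))*(-24) = -41*(-4 + 4*(-24) + 4*(-4))*(-24) = -41*(-4 - 96 - 16)*(-24) = -41*(-116)*(-24) = 4756*(-24) = -114144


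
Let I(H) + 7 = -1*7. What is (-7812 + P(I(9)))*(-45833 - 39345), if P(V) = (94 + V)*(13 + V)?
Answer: 672224776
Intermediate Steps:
I(H) = -14 (I(H) = -7 - 1*7 = -7 - 7 = -14)
P(V) = (13 + V)*(94 + V)
(-7812 + P(I(9)))*(-45833 - 39345) = (-7812 + (1222 + (-14)**2 + 107*(-14)))*(-45833 - 39345) = (-7812 + (1222 + 196 - 1498))*(-85178) = (-7812 - 80)*(-85178) = -7892*(-85178) = 672224776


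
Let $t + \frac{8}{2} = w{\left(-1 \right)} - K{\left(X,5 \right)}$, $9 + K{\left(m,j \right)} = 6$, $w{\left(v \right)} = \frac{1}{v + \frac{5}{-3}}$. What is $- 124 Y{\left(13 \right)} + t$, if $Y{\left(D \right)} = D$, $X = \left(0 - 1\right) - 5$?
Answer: $- \frac{12907}{8} \approx -1613.4$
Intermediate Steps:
$X = -6$ ($X = -1 - 5 = -6$)
$w{\left(v \right)} = \frac{1}{- \frac{5}{3} + v}$ ($w{\left(v \right)} = \frac{1}{v + 5 \left(- \frac{1}{3}\right)} = \frac{1}{v - \frac{5}{3}} = \frac{1}{- \frac{5}{3} + v}$)
$K{\left(m,j \right)} = -3$ ($K{\left(m,j \right)} = -9 + 6 = -3$)
$t = - \frac{11}{8}$ ($t = -4 + \left(\frac{3}{-5 + 3 \left(-1\right)} - -3\right) = -4 + \left(\frac{3}{-5 - 3} + 3\right) = -4 + \left(\frac{3}{-8} + 3\right) = -4 + \left(3 \left(- \frac{1}{8}\right) + 3\right) = -4 + \left(- \frac{3}{8} + 3\right) = -4 + \frac{21}{8} = - \frac{11}{8} \approx -1.375$)
$- 124 Y{\left(13 \right)} + t = \left(-124\right) 13 - \frac{11}{8} = -1612 - \frac{11}{8} = - \frac{12907}{8}$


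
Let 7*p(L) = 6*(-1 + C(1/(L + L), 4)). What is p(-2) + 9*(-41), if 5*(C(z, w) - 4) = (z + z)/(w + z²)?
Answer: -833673/2275 ≈ -366.45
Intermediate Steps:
C(z, w) = 4 + 2*z/(5*(w + z²)) (C(z, w) = 4 + ((z + z)/(w + z²))/5 = 4 + ((2*z)/(w + z²))/5 = 4 + (2*z/(w + z²))/5 = 4 + 2*z/(5*(w + z²)))
p(L) = -6/7 + 6*(16 + L⁻² + 1/(5*L))/(7*(4 + 1/(4*L²))) (p(L) = (6*(-1 + (4*4 + 4*(1/(L + L))² + 2/(5*(L + L)))/(4 + (1/(L + L))²)))/7 = (6*(-1 + (16 + 4*(1/(2*L))² + 2/(5*((2*L))))/(4 + (1/(2*L))²)))/7 = (6*(-1 + (16 + 4*(1/(2*L))² + 2*(1/(2*L))/5)/(4 + (1/(2*L))²)))/7 = (6*(-1 + (16 + 4*(1/(4*L²)) + 1/(5*L))/(4 + 1/(4*L²))))/7 = (6*(-1 + (16 + L⁻² + 1/(5*L))/(4 + 1/(4*L²))))/7 = (-6 + 6*(16 + L⁻² + 1/(5*L))/(4 + 1/(4*L²)))/7 = -6/7 + 6*(16 + L⁻² + 1/(5*L))/(7*(4 + 1/(4*L²))))
p(-2) + 9*(-41) = 6*(15 + 4*(-2) + 240*(-2)²)/(35*(1 + 16*(-2)²)) + 9*(-41) = 6*(15 - 8 + 240*4)/(35*(1 + 16*4)) - 369 = 6*(15 - 8 + 960)/(35*(1 + 64)) - 369 = (6/35)*967/65 - 369 = (6/35)*(1/65)*967 - 369 = 5802/2275 - 369 = -833673/2275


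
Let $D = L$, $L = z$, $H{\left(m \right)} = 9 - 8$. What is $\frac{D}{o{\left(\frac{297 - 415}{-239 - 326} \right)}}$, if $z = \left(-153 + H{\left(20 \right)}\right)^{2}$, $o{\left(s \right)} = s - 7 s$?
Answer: $- \frac{3263440}{177} \approx -18438.0$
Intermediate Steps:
$H{\left(m \right)} = 1$ ($H{\left(m \right)} = 9 - 8 = 1$)
$o{\left(s \right)} = - 6 s$
$z = 23104$ ($z = \left(-153 + 1\right)^{2} = \left(-152\right)^{2} = 23104$)
$L = 23104$
$D = 23104$
$\frac{D}{o{\left(\frac{297 - 415}{-239 - 326} \right)}} = \frac{23104}{\left(-6\right) \frac{297 - 415}{-239 - 326}} = \frac{23104}{\left(-6\right) \left(- \frac{118}{-565}\right)} = \frac{23104}{\left(-6\right) \left(\left(-118\right) \left(- \frac{1}{565}\right)\right)} = \frac{23104}{\left(-6\right) \frac{118}{565}} = \frac{23104}{- \frac{708}{565}} = 23104 \left(- \frac{565}{708}\right) = - \frac{3263440}{177}$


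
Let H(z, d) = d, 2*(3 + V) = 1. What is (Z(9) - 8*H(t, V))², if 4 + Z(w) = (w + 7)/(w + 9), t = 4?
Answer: 23104/81 ≈ 285.23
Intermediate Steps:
V = -5/2 (V = -3 + (½)*1 = -3 + ½ = -5/2 ≈ -2.5000)
Z(w) = -4 + (7 + w)/(9 + w) (Z(w) = -4 + (w + 7)/(w + 9) = -4 + (7 + w)/(9 + w))
(Z(9) - 8*H(t, V))² = ((-29 - 3*9)/(9 + 9) - 8*(-5/2))² = ((-29 - 27)/18 + 20)² = ((1/18)*(-56) + 20)² = (-28/9 + 20)² = (152/9)² = 23104/81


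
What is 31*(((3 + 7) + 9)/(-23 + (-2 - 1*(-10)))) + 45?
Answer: 86/15 ≈ 5.7333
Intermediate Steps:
31*(((3 + 7) + 9)/(-23 + (-2 - 1*(-10)))) + 45 = 31*((10 + 9)/(-23 + (-2 + 10))) + 45 = 31*(19/(-23 + 8)) + 45 = 31*(19/(-15)) + 45 = 31*(19*(-1/15)) + 45 = 31*(-19/15) + 45 = -589/15 + 45 = 86/15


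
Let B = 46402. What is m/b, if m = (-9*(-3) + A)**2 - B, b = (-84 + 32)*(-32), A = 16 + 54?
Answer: -36993/1664 ≈ -22.231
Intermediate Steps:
A = 70
b = 1664 (b = -52*(-32) = 1664)
m = -36993 (m = (-9*(-3) + 70)**2 - 1*46402 = (27 + 70)**2 - 46402 = 97**2 - 46402 = 9409 - 46402 = -36993)
m/b = -36993/1664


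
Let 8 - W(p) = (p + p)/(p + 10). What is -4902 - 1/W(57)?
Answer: -2068711/422 ≈ -4902.2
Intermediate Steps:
W(p) = 8 - 2*p/(10 + p) (W(p) = 8 - (p + p)/(p + 10) = 8 - 2*p/(10 + p))
-4902 - 1/W(57) = -4902 - 1/(2*(40 + 3*57)/(10 + 57)) = -4902 - 1/(2*(40 + 171)/67) = -4902 - 1/(2*(1/67)*211) = -4902 - 1/422/67 = -4902 - 1*67/422 = -4902 - 67/422 = -2068711/422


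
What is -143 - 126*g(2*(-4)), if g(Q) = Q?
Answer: 865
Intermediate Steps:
-143 - 126*g(2*(-4)) = -143 - 252*(-4) = -143 - 126*(-8) = -143 + 1008 = 865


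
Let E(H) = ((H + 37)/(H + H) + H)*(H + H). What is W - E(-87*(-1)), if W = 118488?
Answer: 103226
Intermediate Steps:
E(H) = 2*H*(H + (37 + H)/(2*H)) (E(H) = ((37 + H)/((2*H)) + H)*(2*H) = ((37 + H)*(1/(2*H)) + H)*(2*H) = ((37 + H)/(2*H) + H)*(2*H) = (H + (37 + H)/(2*H))*(2*H) = 2*H*(H + (37 + H)/(2*H)))
W - E(-87*(-1)) = 118488 - (37 - 87*(-1) + 2*(-87*(-1))²) = 118488 - (37 + 87 + 2*87²) = 118488 - (37 + 87 + 2*7569) = 118488 - (37 + 87 + 15138) = 118488 - 1*15262 = 118488 - 15262 = 103226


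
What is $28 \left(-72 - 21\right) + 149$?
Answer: $-2455$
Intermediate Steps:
$28 \left(-72 - 21\right) + 149 = 28 \left(-93\right) + 149 = -2604 + 149 = -2455$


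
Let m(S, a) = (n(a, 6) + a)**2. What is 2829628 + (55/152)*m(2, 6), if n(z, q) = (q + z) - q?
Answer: 53763922/19 ≈ 2.8297e+6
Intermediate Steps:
n(z, q) = z
m(S, a) = 4*a**2 (m(S, a) = (a + a)**2 = (2*a)**2 = 4*a**2)
2829628 + (55/152)*m(2, 6) = 2829628 + (55/152)*(4*6**2) = 2829628 + ((1/152)*55)*(4*36) = 2829628 + (55/152)*144 = 2829628 + 990/19 = 53763922/19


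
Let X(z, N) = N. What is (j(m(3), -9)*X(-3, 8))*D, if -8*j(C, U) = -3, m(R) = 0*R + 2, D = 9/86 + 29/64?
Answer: 4605/2752 ≈ 1.6733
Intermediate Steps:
D = 1535/2752 (D = 9*(1/86) + 29*(1/64) = 9/86 + 29/64 = 1535/2752 ≈ 0.55778)
m(R) = 2 (m(R) = 0 + 2 = 2)
j(C, U) = 3/8 (j(C, U) = -⅛*(-3) = 3/8)
(j(m(3), -9)*X(-3, 8))*D = ((3/8)*8)*(1535/2752) = 3*(1535/2752) = 4605/2752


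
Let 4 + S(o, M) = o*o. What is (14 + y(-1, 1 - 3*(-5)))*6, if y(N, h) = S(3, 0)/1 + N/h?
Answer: 909/8 ≈ 113.63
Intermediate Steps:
S(o, M) = -4 + o² (S(o, M) = -4 + o*o = -4 + o²)
y(N, h) = 5 + N/h (y(N, h) = (-4 + 3²)/1 + N/h = (-4 + 9)*1 + N/h = 5*1 + N/h = 5 + N/h)
(14 + y(-1, 1 - 3*(-5)))*6 = (14 + (5 - 1/(1 - 3*(-5))))*6 = (14 + (5 - 1/(1 + 15)))*6 = (14 + (5 - 1/16))*6 = (14 + 79/16)*6 = (303/16)*6 = 909/8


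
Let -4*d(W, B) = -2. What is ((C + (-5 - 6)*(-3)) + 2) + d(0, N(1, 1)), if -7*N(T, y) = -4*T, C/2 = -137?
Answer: -477/2 ≈ -238.50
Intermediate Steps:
C = -274 (C = 2*(-137) = -274)
N(T, y) = 4*T/7 (N(T, y) = -(-4)*T/7 = 4*T/7)
d(W, B) = ½ (d(W, B) = -¼*(-2) = ½)
((C + (-5 - 6)*(-3)) + 2) + d(0, N(1, 1)) = ((-274 + (-5 - 6)*(-3)) + 2) + ½ = ((-274 - 11*(-3)) + 2) + ½ = ((-274 + 33) + 2) + ½ = (-241 + 2) + ½ = -239 + ½ = -477/2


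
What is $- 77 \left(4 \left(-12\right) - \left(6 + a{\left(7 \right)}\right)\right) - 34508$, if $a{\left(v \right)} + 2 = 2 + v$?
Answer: $-29811$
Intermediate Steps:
$a{\left(v \right)} = v$ ($a{\left(v \right)} = -2 + \left(2 + v\right) = v$)
$- 77 \left(4 \left(-12\right) - \left(6 + a{\left(7 \right)}\right)\right) - 34508 = - 77 \left(4 \left(-12\right) - 13\right) - 34508 = - 77 \left(-48 - 13\right) - 34508 = \left(-77\right) \left(-61\right) - 34508 = 4697 - 34508 = -29811$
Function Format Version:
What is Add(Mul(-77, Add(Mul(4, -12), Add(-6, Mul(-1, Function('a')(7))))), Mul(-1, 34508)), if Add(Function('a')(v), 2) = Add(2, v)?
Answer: -29811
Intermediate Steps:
Function('a')(v) = v (Function('a')(v) = Add(-2, Add(2, v)) = v)
Add(Mul(-77, Add(Mul(4, -12), Add(-6, Mul(-1, Function('a')(7))))), Mul(-1, 34508)) = Add(Mul(-77, Add(Mul(4, -12), Add(-6, Mul(-1, 7)))), Mul(-1, 34508)) = Add(Mul(-77, Add(-48, Add(-6, -7))), -34508) = Add(Mul(-77, Add(-48, -13)), -34508) = Add(Mul(-77, -61), -34508) = Add(4697, -34508) = -29811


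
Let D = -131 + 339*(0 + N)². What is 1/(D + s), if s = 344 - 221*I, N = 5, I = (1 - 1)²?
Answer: 1/8688 ≈ 0.00011510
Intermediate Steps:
I = 0 (I = 0² = 0)
s = 344 (s = 344 - 221*0 = 344 + 0 = 344)
D = 8344 (D = -131 + 339*(0 + 5)² = -131 + 339*5² = -131 + 339*25 = -131 + 8475 = 8344)
1/(D + s) = 1/(8344 + 344) = 1/8688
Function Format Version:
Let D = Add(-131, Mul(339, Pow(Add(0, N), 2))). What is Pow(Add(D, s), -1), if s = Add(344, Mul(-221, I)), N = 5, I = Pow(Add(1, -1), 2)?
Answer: Rational(1, 8688) ≈ 0.00011510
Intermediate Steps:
I = 0 (I = Pow(0, 2) = 0)
s = 344 (s = Add(344, Mul(-221, 0)) = Add(344, 0) = 344)
D = 8344 (D = Add(-131, Mul(339, Pow(Add(0, 5), 2))) = Add(-131, Mul(339, Pow(5, 2))) = Add(-131, Mul(339, 25)) = Add(-131, 8475) = 8344)
Pow(Add(D, s), -1) = Pow(Add(8344, 344), -1) = Pow(8688, -1) = Rational(1, 8688)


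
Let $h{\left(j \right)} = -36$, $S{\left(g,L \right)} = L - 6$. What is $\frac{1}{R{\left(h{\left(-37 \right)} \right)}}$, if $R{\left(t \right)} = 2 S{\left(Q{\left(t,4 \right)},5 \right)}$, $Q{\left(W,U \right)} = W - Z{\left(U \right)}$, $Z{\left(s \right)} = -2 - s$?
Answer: $- \frac{1}{2} \approx -0.5$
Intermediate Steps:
$Q{\left(W,U \right)} = 2 + U + W$ ($Q{\left(W,U \right)} = W - \left(-2 - U\right) = W + \left(2 + U\right) = 2 + U + W$)
$S{\left(g,L \right)} = -6 + L$
$R{\left(t \right)} = -2$ ($R{\left(t \right)} = 2 \left(-6 + 5\right) = 2 \left(-1\right) = -2$)
$\frac{1}{R{\left(h{\left(-37 \right)} \right)}} = \frac{1}{-2} = - \frac{1}{2}$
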